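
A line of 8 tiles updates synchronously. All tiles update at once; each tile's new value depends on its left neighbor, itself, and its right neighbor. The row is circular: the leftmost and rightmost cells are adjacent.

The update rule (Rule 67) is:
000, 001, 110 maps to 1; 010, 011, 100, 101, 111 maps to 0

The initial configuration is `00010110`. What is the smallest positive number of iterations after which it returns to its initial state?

11100010
00101100
11000101
01011000
10001011
10110000
00010111
01100001
00101110
11000010
01011100
10000101
10111000
00001011
01110001
00010110

16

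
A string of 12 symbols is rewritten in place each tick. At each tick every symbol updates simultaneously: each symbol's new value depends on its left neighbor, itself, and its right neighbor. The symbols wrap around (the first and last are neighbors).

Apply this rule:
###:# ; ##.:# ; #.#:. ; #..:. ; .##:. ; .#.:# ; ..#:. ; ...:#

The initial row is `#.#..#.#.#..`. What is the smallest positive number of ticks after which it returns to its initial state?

tick 1: #.#..#.#.#..

1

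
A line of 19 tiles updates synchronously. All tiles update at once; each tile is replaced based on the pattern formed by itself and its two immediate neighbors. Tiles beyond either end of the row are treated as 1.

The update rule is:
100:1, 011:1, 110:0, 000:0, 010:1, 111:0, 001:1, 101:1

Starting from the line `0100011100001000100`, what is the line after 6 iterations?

iteration 1: 1110110010011101111
iteration 2: 0001101111110011000
iteration 3: 1011011000001110101
iteration 4: 0110110100011001111
iteration 5: 1101101110110111000
iteration 6: 0011011001101100101

0011011001101100101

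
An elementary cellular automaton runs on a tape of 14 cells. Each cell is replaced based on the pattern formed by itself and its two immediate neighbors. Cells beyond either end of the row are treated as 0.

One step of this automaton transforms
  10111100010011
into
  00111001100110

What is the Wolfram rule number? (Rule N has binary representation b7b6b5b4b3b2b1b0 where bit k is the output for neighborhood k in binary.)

position 3: 111 → 1  (bit 7 = 1)
position 5: 110 → 0  (bit 6 = 0)
position 1: 101 → 0  (bit 5 = 0)
position 6: 100 → 0  (bit 4 = 0)
position 2: 011 → 1  (bit 3 = 1)
position 0: 010 → 0  (bit 2 = 0)
position 8: 001 → 1  (bit 1 = 1)
position 7: 000 → 1  (bit 0 = 1)
bits b7..b0 = 10001011 = 139

139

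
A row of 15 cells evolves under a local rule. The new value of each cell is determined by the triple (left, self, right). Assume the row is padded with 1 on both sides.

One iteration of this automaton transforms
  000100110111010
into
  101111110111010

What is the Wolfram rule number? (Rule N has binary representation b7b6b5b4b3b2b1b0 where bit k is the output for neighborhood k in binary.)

222

position 10: 111 → 1  (bit 7 = 1)
position 7: 110 → 1  (bit 6 = 1)
position 8: 101 → 0  (bit 5 = 0)
position 0: 100 → 1  (bit 4 = 1)
position 6: 011 → 1  (bit 3 = 1)
position 3: 010 → 1  (bit 2 = 1)
position 2: 001 → 1  (bit 1 = 1)
position 1: 000 → 0  (bit 0 = 0)
bits b7..b0 = 11011110 = 222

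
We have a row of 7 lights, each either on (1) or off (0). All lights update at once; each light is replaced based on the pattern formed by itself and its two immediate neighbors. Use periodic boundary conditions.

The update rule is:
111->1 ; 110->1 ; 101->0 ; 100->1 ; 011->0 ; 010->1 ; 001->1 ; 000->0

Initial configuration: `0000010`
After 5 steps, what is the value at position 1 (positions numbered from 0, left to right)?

1

step 1: 0000111
step 2: 1001011
step 3: 1111001
step 4: 1111110
step 5: 0111110
position 1 holds 1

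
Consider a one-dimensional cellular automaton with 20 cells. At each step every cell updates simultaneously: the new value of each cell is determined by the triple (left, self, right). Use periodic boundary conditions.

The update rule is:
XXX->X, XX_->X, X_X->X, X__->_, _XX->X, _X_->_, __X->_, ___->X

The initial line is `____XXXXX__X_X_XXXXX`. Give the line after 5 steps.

XXXXXXXXXXX_XXXXXXXX

step 1: _XX_XXXXX___X_XXXXXX
step 2: XXXXXXXXX_X__XXXXXXX
step 3: XXXXXXXXXX___XXXXXXX
step 4: XXXXXXXXXX_X_XXXXXXX
step 5: XXXXXXXXXXX_XXXXXXXX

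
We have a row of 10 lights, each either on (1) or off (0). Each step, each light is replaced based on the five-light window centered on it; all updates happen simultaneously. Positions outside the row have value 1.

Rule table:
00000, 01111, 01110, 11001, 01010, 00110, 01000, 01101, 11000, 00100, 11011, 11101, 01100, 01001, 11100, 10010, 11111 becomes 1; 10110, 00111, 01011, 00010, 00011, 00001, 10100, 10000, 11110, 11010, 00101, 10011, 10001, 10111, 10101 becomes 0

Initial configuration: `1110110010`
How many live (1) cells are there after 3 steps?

1011011100
1101101110
0110110111
count of 1: 7

7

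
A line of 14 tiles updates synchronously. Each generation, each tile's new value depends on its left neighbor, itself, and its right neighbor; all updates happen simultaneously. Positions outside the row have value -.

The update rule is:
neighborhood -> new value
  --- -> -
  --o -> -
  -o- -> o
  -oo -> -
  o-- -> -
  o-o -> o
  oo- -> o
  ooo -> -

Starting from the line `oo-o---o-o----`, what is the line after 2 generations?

generation 1: -ooo---ooo----
generation 2: ---o-----o----

---o-----o----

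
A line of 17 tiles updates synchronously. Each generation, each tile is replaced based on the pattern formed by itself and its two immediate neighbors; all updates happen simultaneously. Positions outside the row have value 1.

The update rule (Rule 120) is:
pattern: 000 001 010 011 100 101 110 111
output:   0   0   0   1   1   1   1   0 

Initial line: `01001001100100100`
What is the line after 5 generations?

00011111000111010

generation 1: 10100101110010010
generation 2: 11010011011001001
generation 3: 01101011111100101
generation 4: 11110110000110011
generation 5: 00011111000111010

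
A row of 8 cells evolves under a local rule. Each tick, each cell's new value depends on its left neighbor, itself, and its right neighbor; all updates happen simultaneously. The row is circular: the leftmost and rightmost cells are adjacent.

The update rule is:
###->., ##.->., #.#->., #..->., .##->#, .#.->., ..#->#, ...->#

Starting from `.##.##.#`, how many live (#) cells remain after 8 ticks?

4

.#..#...
#..#..##
..#..##.
##..##..
#..##..#
..##..##
.##..##.
##..##..
count of #: 4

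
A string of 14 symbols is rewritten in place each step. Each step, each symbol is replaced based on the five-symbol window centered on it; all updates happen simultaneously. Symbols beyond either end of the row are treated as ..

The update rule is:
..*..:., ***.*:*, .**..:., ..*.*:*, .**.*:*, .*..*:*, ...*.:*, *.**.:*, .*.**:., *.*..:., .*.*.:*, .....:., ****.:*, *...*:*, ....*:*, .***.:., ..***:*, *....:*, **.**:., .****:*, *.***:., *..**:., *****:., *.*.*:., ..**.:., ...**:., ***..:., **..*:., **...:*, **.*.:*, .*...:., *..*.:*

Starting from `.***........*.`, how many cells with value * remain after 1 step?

5

.*..**....**..
count of *: 5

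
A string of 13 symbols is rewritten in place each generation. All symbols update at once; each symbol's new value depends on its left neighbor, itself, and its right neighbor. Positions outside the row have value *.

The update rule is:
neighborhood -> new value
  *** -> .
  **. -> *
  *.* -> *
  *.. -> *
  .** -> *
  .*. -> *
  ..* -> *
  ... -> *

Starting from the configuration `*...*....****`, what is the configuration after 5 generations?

generation 1: **********...
generation 2: .........****
generation 3: **********...  (repeats generation 1; period 2)
generation 5: **********...

**********...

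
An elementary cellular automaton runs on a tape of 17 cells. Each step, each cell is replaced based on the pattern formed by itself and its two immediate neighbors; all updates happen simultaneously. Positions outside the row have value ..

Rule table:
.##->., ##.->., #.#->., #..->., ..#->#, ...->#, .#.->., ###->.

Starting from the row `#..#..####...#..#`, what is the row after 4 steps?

###..#..####...#.

..#..#.....##..#.
##..#..####...#..
...#..#.....##..#
###..#..####...#.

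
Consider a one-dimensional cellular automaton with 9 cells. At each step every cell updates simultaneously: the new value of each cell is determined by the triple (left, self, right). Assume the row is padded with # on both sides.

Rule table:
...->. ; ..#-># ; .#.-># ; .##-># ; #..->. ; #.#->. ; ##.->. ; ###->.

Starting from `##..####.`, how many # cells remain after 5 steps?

3

...##....
..##....#
.##....##
.#....##.
.#...##..
count of #: 3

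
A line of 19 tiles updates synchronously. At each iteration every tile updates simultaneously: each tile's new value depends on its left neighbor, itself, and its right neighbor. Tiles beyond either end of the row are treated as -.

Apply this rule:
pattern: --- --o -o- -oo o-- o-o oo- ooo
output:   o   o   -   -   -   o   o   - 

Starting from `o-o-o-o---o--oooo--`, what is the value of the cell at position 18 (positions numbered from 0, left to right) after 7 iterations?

o

-o-o-o--oo--o---o-o
o-o-o--o-o-o--oo-o-
-o-o--o-o-o--o-oo--
o-o--o-o-o--o-o-o-o
-o--o-o-o--o-o-o-o-
o--o-o-o--o-o-o-o--
--o-o-o--o-o-o-o--o
position 18 holds o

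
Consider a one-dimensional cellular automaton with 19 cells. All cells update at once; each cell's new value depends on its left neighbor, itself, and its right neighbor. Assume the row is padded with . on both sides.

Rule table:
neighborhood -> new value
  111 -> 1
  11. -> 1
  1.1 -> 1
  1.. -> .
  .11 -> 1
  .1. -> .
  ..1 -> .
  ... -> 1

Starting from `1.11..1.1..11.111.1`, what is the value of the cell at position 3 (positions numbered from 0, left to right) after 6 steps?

.111...1...1111111.
.111.1...1.1111111.
.1111..1..11111111.
.1111.....11111111.
.1111.111.11111111.
.11111111111111111.
position 3 holds 1

1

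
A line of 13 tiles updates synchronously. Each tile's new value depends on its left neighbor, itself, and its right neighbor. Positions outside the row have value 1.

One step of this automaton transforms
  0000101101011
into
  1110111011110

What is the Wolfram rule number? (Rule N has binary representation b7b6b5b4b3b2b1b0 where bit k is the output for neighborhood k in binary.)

position 12: 111 → 0  (bit 7 = 0)
position 7: 110 → 0  (bit 6 = 0)
position 5: 101 → 1  (bit 5 = 1)
position 0: 100 → 1  (bit 4 = 1)
position 6: 011 → 1  (bit 3 = 1)
position 4: 010 → 1  (bit 2 = 1)
position 3: 001 → 0  (bit 1 = 0)
position 1: 000 → 1  (bit 0 = 1)
bits b7..b0 = 00111101 = 61

61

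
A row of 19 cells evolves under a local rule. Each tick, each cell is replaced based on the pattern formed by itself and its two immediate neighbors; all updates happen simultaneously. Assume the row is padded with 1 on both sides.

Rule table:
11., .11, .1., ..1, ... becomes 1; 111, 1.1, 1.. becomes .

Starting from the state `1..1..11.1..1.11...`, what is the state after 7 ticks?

tick 1: 1.11.111.1.11.11.11
tick 2: 1.11.1.1.1.11.11.1.
tick 3: 1.11.1.1.1.11.11.1.  (fixed point — unchanged through tick 7)

1.11.1.1.1.11.11.1.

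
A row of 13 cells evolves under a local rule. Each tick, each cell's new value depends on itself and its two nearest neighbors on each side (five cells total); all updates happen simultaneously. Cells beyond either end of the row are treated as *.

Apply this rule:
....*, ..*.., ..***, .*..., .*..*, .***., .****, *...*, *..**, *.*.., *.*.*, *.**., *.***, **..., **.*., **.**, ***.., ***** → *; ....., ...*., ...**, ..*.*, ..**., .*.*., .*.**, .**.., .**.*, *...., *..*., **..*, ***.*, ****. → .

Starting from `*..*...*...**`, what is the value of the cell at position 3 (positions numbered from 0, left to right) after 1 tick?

*..***.***.**
position 3 holds *

*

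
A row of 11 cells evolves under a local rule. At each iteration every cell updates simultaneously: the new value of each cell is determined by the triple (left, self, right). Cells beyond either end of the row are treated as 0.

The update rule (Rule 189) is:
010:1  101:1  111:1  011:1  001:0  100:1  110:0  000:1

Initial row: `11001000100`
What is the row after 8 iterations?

10101110111
11111101110
11111011101
11110111011
11101110110
11011101101
10111011011
11110110110

11110110110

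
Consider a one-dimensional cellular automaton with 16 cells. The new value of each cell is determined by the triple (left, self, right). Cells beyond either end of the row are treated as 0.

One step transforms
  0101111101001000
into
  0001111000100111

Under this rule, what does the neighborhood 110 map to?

0

At position 7 the neighborhood is 110; the next row has 0 there.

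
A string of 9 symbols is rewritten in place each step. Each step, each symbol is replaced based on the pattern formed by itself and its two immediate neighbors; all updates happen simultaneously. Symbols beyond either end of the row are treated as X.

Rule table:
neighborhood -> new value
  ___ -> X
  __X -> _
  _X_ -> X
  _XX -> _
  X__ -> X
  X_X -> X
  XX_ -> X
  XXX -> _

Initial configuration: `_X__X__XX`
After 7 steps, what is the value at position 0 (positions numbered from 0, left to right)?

step 1: XXX_XX___
step 2: __XX_XXX_
step 3: X__XX__XX
step 4: XX__XX___
step 5: _XX__XXX_
step 6: X_XX___XX
step 7: XX_XXX___
position 0 holds X

X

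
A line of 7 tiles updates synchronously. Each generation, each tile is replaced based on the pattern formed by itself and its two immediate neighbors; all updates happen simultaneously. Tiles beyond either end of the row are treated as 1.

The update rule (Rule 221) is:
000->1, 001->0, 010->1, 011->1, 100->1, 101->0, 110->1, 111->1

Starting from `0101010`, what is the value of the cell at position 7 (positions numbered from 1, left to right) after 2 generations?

0

0101010  (fixed point — unchanged through generation 2)
position 7 holds 0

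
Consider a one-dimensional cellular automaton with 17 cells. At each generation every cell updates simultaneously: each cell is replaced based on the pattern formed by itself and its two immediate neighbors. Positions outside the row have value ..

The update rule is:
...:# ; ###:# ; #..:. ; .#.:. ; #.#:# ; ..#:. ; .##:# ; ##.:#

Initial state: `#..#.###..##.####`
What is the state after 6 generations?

########..#######

generation 1: ....####..#######
generation 2: ###.####..#######
generation 3: ########..#######
generation 4: ########..#######  (fixed point — unchanged through generation 6)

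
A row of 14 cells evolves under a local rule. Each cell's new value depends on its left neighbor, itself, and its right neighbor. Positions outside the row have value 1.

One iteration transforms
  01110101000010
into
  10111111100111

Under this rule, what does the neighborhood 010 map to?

1

At position 5 the neighborhood is 010; the next row has 1 there.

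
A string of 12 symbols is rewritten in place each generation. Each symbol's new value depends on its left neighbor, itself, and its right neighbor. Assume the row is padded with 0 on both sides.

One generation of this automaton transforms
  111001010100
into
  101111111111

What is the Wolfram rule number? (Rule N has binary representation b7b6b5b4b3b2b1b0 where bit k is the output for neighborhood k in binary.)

position 1: 111 → 0  (bit 7 = 0)
position 2: 110 → 1  (bit 6 = 1)
position 6: 101 → 1  (bit 5 = 1)
position 3: 100 → 1  (bit 4 = 1)
position 0: 011 → 1  (bit 3 = 1)
position 5: 010 → 1  (bit 2 = 1)
position 4: 001 → 1  (bit 1 = 1)
position 11: 000 → 1  (bit 0 = 1)
bits b7..b0 = 01111111 = 127

127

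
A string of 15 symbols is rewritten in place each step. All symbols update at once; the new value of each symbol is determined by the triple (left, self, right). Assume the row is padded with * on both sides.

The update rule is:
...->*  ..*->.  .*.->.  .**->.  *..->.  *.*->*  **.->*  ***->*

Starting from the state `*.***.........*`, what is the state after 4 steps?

*****.**.****..

step 1: **.**.*******..
step 2: ***.**.******..
step 3: ****.**.*****..
step 4: *****.**.****..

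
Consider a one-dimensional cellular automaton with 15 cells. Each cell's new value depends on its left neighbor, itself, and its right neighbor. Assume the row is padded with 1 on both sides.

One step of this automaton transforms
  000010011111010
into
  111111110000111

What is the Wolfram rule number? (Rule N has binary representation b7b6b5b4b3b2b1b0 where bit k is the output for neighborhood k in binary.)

63

position 8: 111 → 0  (bit 7 = 0)
position 11: 110 → 0  (bit 6 = 0)
position 12: 101 → 1  (bit 5 = 1)
position 0: 100 → 1  (bit 4 = 1)
position 7: 011 → 1  (bit 3 = 1)
position 4: 010 → 1  (bit 2 = 1)
position 3: 001 → 1  (bit 1 = 1)
position 1: 000 → 1  (bit 0 = 1)
bits b7..b0 = 00111111 = 63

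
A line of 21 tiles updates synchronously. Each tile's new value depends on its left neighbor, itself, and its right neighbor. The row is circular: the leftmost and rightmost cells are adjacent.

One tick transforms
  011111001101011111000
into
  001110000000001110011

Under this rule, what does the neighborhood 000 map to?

1

At position 19 the neighborhood is 000; the next row has 1 there.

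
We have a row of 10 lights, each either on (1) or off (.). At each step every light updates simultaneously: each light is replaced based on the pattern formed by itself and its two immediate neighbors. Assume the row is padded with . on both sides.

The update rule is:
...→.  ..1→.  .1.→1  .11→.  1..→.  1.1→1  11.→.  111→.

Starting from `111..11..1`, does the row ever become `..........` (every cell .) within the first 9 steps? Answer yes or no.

no

step 1: .........1
step 2: .........1  (fixed point — unchanged through step 9)
step 9 is .........1, still not uniform .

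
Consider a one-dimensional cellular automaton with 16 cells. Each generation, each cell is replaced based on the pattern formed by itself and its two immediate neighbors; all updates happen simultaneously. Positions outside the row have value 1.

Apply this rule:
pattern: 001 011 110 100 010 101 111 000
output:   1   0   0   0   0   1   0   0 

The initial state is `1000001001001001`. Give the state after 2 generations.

0000100100100101

0000010010010010
0000100100100101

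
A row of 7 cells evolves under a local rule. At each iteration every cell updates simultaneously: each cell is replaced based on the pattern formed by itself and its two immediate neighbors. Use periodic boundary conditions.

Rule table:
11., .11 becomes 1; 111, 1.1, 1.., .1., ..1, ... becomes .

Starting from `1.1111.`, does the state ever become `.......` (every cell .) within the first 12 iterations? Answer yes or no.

iteration 1: ..1..1.
iteration 2: .......
all cells are . at iteration 2

yes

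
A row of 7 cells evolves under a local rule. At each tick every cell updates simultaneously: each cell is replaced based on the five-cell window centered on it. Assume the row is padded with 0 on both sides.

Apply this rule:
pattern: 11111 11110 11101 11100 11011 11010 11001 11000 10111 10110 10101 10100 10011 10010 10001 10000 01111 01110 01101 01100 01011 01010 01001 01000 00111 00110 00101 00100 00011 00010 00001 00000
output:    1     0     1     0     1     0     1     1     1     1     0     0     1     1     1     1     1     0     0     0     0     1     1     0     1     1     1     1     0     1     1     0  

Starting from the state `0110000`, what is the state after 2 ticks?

tick 1: 0101100
tick 2: 1101011

1101011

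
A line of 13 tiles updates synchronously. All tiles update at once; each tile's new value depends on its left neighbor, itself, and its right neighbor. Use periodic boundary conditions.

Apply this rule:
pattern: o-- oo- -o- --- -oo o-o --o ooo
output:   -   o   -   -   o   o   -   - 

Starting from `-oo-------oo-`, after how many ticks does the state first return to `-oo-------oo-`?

-oo-------oo-

1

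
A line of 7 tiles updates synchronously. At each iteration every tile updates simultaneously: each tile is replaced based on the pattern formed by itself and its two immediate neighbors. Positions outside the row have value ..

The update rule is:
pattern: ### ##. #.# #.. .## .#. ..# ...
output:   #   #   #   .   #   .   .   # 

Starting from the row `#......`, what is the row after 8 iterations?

.######

..#####
#.#####
.######
.######  (fixed point — unchanged through iteration 8)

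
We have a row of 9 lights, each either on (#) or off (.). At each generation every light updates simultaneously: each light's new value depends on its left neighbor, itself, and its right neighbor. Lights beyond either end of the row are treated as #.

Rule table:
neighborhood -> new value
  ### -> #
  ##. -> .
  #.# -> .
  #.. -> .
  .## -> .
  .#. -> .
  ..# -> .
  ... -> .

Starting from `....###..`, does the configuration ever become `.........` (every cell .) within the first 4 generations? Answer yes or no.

.....#...
.........
all cells are . at generation 2

yes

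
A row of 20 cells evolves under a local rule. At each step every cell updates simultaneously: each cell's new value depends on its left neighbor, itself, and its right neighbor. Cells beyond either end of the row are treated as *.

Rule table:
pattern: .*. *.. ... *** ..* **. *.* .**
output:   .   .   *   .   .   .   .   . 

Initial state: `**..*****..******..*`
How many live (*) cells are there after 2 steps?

18

step 1: ....................
step 2: .******************.
count of *: 18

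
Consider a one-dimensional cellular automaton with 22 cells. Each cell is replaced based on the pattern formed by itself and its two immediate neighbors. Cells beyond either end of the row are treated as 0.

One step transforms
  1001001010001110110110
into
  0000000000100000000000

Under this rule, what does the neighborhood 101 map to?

0

At position 7 the neighborhood is 101; the next row has 0 there.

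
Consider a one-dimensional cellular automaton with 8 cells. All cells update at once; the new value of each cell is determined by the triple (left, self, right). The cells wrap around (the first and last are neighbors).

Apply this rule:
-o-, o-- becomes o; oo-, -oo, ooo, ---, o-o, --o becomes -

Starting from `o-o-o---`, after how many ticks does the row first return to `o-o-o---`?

tick 1: o-o-oo--
tick 2: o-o---o-
tick 3: o-oo--o-
tick 4: o---o-o-
tick 5: oo--o-o-
tick 6: --o-o-o-
tick 7: --o-o-oo
tick 8: o-o-o---

8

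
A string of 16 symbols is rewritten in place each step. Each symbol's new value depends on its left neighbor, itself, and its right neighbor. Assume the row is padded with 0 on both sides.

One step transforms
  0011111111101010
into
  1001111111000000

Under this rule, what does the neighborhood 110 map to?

0

At position 10 the neighborhood is 110; the next row has 0 there.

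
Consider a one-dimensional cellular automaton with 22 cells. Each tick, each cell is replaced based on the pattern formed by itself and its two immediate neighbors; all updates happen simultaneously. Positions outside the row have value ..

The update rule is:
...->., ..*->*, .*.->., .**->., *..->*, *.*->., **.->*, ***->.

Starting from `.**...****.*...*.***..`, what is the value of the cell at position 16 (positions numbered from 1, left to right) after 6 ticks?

*

tick 1: *.**.*...*..*.*....**.
tick 2: ...*..*.*.**...*..*.**
tick 3: ..*.**.....**.*.**...*
tick 4: .*...**...*.*....**.*.
tick 5: *.*.*.**.*...*..*.*..*
tick 6: .......*..*.*.**...**.
position 16 holds *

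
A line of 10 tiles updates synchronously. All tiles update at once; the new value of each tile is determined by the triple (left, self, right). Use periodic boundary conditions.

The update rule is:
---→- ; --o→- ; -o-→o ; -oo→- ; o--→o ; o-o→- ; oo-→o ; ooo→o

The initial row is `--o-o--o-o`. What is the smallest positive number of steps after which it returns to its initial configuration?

10

o-o-oo-o-o
o-o--o-o--
o-oo-o-oo-
o--o-o--o-
oo-o-oo-o-
-o-o--o-o-
-o-oo-o-oo
-o--o-o--o
-oo-o-oo-o
--o-o--o-o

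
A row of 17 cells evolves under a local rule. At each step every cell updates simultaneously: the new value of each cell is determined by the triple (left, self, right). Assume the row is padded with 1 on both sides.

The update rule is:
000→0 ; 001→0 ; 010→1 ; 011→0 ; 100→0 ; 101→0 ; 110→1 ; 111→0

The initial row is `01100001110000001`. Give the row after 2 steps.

00100000010000000

step 1: 00100000010000000
step 2: 00100000010000000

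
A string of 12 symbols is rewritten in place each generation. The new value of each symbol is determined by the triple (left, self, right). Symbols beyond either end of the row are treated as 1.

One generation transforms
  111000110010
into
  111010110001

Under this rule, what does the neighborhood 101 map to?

1

At position 11 the neighborhood is 101; the next row has 1 there.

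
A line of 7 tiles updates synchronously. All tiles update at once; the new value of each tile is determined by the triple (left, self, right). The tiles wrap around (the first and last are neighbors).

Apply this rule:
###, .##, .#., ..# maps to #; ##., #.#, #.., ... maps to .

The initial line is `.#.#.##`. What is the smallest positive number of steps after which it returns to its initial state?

14

.#.#.#.
##.#.#.
#..#.#.
#.##.#.
#.#..#.
#.#.##.
#.#.#..
#.#.#.#
..#.#.#
.##.#.#
.#..#.#
.#.##.#
.#.#..#
.#.#.##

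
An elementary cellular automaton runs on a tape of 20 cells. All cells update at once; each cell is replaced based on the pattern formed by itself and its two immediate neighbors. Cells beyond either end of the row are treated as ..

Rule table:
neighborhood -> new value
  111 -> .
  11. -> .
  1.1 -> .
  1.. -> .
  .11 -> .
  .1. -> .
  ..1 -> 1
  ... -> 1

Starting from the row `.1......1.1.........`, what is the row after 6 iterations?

....1......111......

1..11111....11111111
..1......111........
11..11111....1111111
...1......111.......
111..11111....111111
....1......111......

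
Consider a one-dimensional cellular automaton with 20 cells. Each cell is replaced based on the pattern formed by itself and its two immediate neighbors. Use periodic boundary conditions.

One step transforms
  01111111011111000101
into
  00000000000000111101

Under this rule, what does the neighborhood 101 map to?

0

At position 0 the neighborhood is 101; the next row has 0 there.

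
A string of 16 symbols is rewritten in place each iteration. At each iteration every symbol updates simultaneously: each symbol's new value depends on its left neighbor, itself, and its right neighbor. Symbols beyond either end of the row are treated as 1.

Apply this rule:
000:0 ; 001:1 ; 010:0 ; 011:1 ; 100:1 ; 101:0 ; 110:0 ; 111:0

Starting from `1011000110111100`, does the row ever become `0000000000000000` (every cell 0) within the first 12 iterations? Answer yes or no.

0010101100100011
1100001011010110
0010010010000100
1101101101001011
0001001000110010
1010110101101100
0000100001001011
1001010010110010
0110001100101100
0101011011001011
0000010010110010
1000101100101100
iteration 12 is 1000101100101100, still not uniform 0

no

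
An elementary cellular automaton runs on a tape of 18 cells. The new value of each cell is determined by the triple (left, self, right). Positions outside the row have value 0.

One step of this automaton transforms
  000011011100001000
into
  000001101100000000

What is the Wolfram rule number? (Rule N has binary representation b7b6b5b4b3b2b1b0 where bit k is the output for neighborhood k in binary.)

position 8: 111 → 1  (bit 7 = 1)
position 5: 110 → 1  (bit 6 = 1)
position 6: 101 → 1  (bit 5 = 1)
position 10: 100 → 0  (bit 4 = 0)
position 4: 011 → 0  (bit 3 = 0)
position 14: 010 → 0  (bit 2 = 0)
position 3: 001 → 0  (bit 1 = 0)
position 0: 000 → 0  (bit 0 = 0)
bits b7..b0 = 11100000 = 224

224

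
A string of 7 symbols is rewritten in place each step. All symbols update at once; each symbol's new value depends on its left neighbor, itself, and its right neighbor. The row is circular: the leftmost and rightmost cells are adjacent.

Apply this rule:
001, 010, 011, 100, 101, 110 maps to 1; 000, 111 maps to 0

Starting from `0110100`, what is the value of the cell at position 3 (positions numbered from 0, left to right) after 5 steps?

1111110
1000011
1100110
1111111
0000000
position 3 holds 0

0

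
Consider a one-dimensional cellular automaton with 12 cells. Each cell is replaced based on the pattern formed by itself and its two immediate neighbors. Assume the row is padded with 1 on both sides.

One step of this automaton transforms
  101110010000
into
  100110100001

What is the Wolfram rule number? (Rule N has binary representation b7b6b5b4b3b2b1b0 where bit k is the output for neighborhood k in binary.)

194

position 3: 111 → 1  (bit 7 = 1)
position 0: 110 → 1  (bit 6 = 1)
position 1: 101 → 0  (bit 5 = 0)
position 5: 100 → 0  (bit 4 = 0)
position 2: 011 → 0  (bit 3 = 0)
position 7: 010 → 0  (bit 2 = 0)
position 6: 001 → 1  (bit 1 = 1)
position 9: 000 → 0  (bit 0 = 0)
bits b7..b0 = 11000010 = 194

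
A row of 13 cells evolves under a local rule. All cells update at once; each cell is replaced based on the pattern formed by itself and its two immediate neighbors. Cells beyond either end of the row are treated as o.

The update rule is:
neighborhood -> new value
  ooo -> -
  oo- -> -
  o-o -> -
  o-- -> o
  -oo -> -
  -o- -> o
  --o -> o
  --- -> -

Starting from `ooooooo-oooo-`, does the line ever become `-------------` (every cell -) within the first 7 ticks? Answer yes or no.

-------------
all cells are - at tick 1

yes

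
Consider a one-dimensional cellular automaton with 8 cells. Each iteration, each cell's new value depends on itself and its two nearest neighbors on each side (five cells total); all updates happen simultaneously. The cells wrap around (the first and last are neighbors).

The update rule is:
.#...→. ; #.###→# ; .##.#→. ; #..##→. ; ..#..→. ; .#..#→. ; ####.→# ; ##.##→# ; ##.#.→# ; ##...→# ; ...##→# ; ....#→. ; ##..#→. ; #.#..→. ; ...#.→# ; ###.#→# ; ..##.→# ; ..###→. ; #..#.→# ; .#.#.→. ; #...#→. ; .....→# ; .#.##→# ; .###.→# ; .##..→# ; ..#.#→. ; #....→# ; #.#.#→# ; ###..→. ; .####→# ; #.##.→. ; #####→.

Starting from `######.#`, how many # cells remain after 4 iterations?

#...####
.#.#.#.#
.#.#.#.#  (fixed point — unchanged through iteration 4)
count of #: 4

4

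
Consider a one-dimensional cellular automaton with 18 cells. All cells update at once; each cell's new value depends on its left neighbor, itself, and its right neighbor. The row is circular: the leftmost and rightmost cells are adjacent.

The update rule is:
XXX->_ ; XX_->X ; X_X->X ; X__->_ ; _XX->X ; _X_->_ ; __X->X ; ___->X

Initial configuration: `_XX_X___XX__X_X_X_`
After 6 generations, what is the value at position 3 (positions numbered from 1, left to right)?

_

XXXX__XXXX_X_X_X__
X__X_XX__XX_X_X__X
X_X_XXX_XXXX_X__XX
XX_XX_XXX__XX__XX_
XXXXXXX_X_XXX_XXXX
______XX_XX_XXX___
position 3 holds _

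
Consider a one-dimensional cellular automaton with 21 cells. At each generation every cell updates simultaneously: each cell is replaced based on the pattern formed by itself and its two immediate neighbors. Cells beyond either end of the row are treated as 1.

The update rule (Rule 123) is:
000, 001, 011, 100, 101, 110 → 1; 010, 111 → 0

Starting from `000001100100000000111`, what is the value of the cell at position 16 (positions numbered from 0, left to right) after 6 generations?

generation 1: 111111111011111111100
generation 2: 000000001110000000111
generation 3: 111111111011111111100  (repeats generation 1; period 2)
generation 6: 000000001110000000111
position 16 holds 0

0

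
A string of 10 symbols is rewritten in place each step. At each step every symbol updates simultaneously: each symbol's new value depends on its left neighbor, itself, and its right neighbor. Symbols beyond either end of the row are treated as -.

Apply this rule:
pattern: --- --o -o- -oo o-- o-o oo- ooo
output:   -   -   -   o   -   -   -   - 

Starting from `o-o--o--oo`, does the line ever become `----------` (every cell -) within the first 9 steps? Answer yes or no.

yes

--------o-
----------
all cells are - at step 2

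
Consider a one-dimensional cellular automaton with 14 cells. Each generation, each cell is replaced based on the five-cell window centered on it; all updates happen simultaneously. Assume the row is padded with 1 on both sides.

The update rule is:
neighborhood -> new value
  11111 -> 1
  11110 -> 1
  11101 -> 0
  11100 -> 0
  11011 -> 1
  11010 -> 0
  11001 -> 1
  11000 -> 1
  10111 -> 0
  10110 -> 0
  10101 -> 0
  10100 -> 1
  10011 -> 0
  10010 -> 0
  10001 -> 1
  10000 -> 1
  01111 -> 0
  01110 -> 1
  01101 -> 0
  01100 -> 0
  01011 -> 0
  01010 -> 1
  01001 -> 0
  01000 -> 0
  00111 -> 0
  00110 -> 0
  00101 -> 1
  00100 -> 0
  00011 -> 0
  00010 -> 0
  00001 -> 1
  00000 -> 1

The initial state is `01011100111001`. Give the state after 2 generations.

11101110011100

generation 1: 00001010010100
generation 2: 11101110011100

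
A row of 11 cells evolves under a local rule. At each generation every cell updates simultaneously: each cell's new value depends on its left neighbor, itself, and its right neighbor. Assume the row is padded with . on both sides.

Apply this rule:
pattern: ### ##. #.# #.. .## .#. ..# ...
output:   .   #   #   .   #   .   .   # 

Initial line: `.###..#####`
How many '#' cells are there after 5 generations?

5

generation 1: .#.#..#...#
generation 2: ..#.....#..
generation 3: #...###...#
generation 4: ..#.#.#.#..
generation 5: #..#.#.#..#
count of #: 5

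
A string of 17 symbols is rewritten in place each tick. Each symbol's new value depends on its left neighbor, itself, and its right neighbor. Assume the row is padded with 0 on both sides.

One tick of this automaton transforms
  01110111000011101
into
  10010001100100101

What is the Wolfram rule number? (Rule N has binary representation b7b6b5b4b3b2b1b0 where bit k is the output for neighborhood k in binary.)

86

position 2: 111 → 0  (bit 7 = 0)
position 3: 110 → 1  (bit 6 = 1)
position 4: 101 → 0  (bit 5 = 0)
position 8: 100 → 1  (bit 4 = 1)
position 1: 011 → 0  (bit 3 = 0)
position 16: 010 → 1  (bit 2 = 1)
position 0: 001 → 1  (bit 1 = 1)
position 9: 000 → 0  (bit 0 = 0)
bits b7..b0 = 01010110 = 86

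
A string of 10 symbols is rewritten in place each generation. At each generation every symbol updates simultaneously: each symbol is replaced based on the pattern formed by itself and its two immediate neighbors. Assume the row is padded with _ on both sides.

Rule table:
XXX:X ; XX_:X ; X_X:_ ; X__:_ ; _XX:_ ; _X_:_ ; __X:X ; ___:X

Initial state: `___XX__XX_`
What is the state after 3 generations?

X_X_XXXXXX

XXX_X_X_X_
_XX_______
X_X_XXXXXX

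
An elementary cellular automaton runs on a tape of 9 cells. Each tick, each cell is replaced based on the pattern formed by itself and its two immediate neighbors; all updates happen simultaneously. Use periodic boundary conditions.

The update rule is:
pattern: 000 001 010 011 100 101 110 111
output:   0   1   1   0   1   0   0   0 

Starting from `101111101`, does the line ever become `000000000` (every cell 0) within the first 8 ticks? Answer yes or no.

yes

tick 1: 000000000
all cells are 0 at tick 1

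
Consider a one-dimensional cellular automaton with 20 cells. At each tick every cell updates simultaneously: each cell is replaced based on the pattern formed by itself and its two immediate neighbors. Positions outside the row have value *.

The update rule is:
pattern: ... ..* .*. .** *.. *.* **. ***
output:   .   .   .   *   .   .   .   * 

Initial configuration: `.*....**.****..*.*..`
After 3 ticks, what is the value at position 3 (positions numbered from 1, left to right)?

.

......*..***........
.........**.........
.........*..........
position 3 holds .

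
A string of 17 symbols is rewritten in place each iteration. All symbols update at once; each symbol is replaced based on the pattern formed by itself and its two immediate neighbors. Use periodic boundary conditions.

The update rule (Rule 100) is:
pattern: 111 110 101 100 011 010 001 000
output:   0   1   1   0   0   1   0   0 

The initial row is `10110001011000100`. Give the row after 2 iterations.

11010001101000100
01110000111000100

01110000111000100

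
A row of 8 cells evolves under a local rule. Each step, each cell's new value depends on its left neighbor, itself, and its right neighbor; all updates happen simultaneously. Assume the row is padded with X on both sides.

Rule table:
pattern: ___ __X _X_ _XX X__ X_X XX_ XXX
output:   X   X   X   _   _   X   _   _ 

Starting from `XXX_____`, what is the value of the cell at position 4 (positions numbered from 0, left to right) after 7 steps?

____XXXX
_XXX____
X____XXX
__XXX___
_X____XX
XX_XXX__
__X____X
position 4 holds _

_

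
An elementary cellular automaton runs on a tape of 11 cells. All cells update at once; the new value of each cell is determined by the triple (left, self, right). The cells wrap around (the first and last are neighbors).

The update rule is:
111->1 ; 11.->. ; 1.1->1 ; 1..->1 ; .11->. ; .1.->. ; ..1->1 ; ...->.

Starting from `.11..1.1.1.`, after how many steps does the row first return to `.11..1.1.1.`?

2

1..11.1.1.1
.11..1.1.1.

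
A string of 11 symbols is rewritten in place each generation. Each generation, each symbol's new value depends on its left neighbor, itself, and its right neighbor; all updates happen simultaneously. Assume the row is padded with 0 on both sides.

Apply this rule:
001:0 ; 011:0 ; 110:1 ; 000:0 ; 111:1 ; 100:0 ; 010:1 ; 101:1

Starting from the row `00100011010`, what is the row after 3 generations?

00100000010

00100001110
00100000110
00100000010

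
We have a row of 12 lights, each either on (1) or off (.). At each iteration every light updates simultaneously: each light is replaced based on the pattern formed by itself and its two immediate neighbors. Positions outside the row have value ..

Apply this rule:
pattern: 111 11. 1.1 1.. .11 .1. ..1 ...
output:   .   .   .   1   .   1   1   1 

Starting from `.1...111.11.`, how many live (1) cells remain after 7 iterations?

11111......1
.....1111111
11111.......
.....1111111  (repeats iteration 2; period 2)
iteration 7: 11111.......
count of 1: 5

5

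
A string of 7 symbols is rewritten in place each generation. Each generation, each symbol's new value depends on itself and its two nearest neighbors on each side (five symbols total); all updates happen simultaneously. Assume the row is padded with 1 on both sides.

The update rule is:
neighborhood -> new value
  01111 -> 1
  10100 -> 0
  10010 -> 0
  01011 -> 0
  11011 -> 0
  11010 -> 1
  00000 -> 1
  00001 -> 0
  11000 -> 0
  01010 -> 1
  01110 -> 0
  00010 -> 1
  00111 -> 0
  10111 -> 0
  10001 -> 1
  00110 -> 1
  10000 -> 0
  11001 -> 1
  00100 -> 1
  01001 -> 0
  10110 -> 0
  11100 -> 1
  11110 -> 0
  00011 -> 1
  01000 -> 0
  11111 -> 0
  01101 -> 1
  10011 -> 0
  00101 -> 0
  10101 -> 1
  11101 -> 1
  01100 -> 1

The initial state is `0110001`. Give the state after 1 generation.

0010110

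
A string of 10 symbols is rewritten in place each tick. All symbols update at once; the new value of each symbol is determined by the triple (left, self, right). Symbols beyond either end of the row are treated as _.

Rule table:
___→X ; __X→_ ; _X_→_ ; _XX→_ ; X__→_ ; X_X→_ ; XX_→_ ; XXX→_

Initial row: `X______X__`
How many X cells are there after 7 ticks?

__XXXX___X
X______X__  (repeats tick 0; period 2)
tick 7: __XXXX___X
count of X: 5

5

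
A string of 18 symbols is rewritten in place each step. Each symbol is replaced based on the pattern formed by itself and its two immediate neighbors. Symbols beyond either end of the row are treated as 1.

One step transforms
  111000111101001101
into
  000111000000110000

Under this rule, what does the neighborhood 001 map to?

At position 5 the neighborhood is 001; the next row has 1 there.

1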